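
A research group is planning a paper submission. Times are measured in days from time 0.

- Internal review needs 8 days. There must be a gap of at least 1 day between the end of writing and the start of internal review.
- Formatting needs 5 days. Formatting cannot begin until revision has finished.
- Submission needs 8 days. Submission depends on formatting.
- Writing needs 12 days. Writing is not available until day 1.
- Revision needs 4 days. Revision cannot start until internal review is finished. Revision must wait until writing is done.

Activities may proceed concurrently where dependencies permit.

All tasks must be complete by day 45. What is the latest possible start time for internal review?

20

Submission must finish by day 45; it takes 8 days, so it must start by 45 − 8 = day 37.
Since submission (must start by day 37) depends on it, formatting must finish by day 37. Backing off its 5-day duration gives a latest start of day 32.
Revision has to be done before formatting (must start by day 32). That means finishing by day 32, i.e. starting by 32 − 4 = day 28.
Internal review feeds into revision (must start by day 28); so internal review must finish by day 28 and therefore start by day 20.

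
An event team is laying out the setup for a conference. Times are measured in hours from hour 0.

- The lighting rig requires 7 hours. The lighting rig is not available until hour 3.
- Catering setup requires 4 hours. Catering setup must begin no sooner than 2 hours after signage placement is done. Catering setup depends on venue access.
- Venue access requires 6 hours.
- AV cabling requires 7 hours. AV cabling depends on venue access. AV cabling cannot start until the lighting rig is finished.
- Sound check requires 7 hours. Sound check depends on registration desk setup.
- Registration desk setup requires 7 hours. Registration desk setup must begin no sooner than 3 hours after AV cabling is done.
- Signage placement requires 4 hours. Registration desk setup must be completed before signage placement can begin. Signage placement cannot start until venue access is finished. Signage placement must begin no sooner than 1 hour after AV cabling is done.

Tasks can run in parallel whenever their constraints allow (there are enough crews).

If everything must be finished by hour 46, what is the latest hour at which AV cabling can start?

Catering setup has no dependents, so it just needs to finish by hour 46. Starting by 46 − 4 = hour 42 achieves that.
Signage placement feeds into catering setup (must start by hour 42, minus 2-hour gap → hour 40); so signage placement must finish by hour 40 and therefore start by hour 36.
Sound check must finish by hour 46; it takes 7 hours, so it must start by 46 − 7 = hour 39.
Registration desk setup has several dependents: signage placement (must start by hour 36); sound check (must start by hour 39). The earliest of those limits is hour 36, so registration desk setup must start by 36 − 7 = hour 29.
AV cabling must finish in time for registration desk setup (must start by hour 29, minus 3-hour gap → hour 26); signage placement (must start by hour 36, minus 1-hour gap → hour 35). The tightest is hour 26, so AV cabling must start by 26 − 7 = hour 19.

19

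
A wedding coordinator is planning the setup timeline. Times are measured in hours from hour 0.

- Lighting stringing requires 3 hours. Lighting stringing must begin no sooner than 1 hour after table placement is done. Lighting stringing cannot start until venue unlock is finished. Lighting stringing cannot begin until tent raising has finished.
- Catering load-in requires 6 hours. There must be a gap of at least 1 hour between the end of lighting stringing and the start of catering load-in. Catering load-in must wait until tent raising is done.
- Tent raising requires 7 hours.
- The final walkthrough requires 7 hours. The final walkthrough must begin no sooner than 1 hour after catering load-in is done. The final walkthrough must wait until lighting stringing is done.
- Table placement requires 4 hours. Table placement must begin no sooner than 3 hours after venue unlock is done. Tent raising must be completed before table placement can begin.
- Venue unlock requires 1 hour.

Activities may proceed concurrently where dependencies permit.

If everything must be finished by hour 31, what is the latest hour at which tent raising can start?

1

The final walkthrough has no dependents, so it just needs to finish by hour 31. Starting by 31 − 7 = hour 24 achieves that.
Catering load-in feeds into the final walkthrough (must start by hour 24, minus 1-hour gap → hour 23); so catering load-in must finish by hour 23 and therefore start by hour 17.
Lighting stringing must finish in time for catering load-in (must start by hour 17, minus 1-hour gap → hour 16); the final walkthrough (must start by hour 24). The tightest is hour 16, so lighting stringing must start by 16 − 3 = hour 13.
Since lighting stringing (must start by hour 13, minus 1-hour gap → hour 12) depends on it, table placement must finish by hour 12. Backing off its 4-hour duration gives a latest start of hour 8.
Tent raising feeds table placement (must start by hour 8); lighting stringing (must start by hour 13); catering load-in (must start by hour 17). Taking the minimum, tent raising must finish by hour 8 and start by 8 − 7 = hour 1.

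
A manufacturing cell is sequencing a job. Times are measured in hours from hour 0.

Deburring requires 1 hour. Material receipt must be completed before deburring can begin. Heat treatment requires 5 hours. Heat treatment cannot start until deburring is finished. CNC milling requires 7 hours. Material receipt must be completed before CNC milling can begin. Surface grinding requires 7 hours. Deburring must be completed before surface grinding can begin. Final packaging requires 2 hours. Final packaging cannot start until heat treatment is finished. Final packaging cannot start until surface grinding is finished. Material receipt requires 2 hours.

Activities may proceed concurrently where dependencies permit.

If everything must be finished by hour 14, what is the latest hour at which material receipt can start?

Nothing follows final packaging; the deadline of hour 14 is its only limit. It must start by 14 − 2 = hour 12.
Heat treatment feeds into final packaging (must start by hour 12); so heat treatment must finish by hour 12 and therefore start by hour 7.
Surface grinding has to be done before final packaging (must start by hour 12). That means finishing by hour 12, i.e. starting by 12 − 7 = hour 5.
Deburring feeds heat treatment (must start by hour 7); surface grinding (must start by hour 5). Taking the minimum, deburring must finish by hour 5 and start by 5 − 1 = hour 4.
To finish by hour 14, CNC milling (duration 7) must start no later than hour 7.
For material receipt: deburring (must start by hour 4); CNC milling (must start by hour 7). The most restrictive is hour 4; with a 2-hour duration, material receipt must start by hour 2.

2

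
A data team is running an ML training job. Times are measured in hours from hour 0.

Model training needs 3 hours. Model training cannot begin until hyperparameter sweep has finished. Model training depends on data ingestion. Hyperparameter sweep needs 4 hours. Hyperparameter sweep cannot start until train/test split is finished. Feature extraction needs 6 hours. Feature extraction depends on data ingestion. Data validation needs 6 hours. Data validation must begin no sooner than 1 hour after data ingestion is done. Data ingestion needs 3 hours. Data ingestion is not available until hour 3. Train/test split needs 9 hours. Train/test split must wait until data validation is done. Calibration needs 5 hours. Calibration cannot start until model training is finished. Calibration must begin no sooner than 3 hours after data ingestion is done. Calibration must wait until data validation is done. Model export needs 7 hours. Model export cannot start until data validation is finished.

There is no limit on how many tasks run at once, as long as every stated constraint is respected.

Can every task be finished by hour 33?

After its own release at hour 3, data ingestion can start at hour 3 and finishes at hour 6.
Feature extraction cannot begin until data ingestion (finishes hour 6). It runs from hour 6 to 6 + 6 = hour 12.
Data validation waits on data ingestion (finishes hour 6, plus 1-hour gap → hour 7), so it starts at hour 7 and finishes at 7 + 6 = hour 13.
Model export cannot begin until data validation (finishes hour 13). It runs from hour 13 to 13 + 7 = hour 20.
Train/test split waits on data validation (finishes hour 13), so it starts at hour 13 and finishes at 13 + 9 = hour 22.
Hyperparameter sweep waits on train/test split (finishes hour 22), so it starts at hour 22 and finishes at 22 + 4 = hour 26.
Model training needs all of hyperparameter sweep (finishes hour 26); data ingestion (finishes hour 6). That puts its earliest start at hour 26; it finishes at 26 + 3 = hour 29.
Calibration has to wait for model training (finishes hour 29); data ingestion (finishes hour 6, plus 3-hour gap → hour 9); data validation (finishes hour 13). The latest of these is hour 29, so calibration runs hour 29 to 29 + 5 = hour 34.
The earliest everything can be done is hour 34, which is after the deadline of 33, so it is not possible.

No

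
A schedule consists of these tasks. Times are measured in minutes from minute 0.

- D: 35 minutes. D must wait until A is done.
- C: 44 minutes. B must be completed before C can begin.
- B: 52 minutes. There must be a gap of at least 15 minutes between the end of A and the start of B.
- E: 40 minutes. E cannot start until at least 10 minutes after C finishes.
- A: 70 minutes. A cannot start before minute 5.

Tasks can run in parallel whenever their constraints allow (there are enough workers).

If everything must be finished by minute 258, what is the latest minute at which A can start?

To finish by minute 258, E (duration 40) must start no later than minute 218.
Since E (must start by minute 218, minus 10-minute gap → minute 208) depends on it, C must finish by minute 208. Backing off its 44-minute duration gives a latest start of minute 164.
B has to be done before C (must start by minute 164). That means finishing by minute 164, i.e. starting by 164 − 52 = minute 112.
Nothing follows D; the deadline of minute 258 is its only limit. It must start by 258 − 35 = minute 223.
For A: B (must start by minute 112, minus 15-minute gap → minute 97); D (must start by minute 223). The most restrictive is minute 97; with a 70-minute duration, A must start by minute 27.

27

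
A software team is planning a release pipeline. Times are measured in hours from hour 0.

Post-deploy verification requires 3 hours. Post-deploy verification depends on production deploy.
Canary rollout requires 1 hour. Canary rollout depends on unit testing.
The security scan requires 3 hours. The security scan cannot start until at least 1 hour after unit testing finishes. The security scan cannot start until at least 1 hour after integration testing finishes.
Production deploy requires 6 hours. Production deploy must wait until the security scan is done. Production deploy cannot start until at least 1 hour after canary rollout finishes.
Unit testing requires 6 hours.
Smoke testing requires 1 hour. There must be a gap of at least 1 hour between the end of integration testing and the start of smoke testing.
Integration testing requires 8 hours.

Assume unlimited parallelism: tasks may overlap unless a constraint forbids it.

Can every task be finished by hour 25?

Integration testing has no prerequisites, so it starts at hour 0 and finishes at hour 8.
Smoke testing cannot begin until integration testing (finishes hour 8, plus 1-hour gap → hour 9). It runs from hour 9 to 9 + 1 = hour 10.
Nothing blocks unit testing, so it runs from hour 0 to hour 6.
Canary rollout cannot begin until unit testing (finishes hour 6). It runs from hour 6 to 6 + 1 = hour 7.
The security scan has to wait for unit testing (finishes hour 6, plus 1-hour gap → hour 7); integration testing (finishes hour 8, plus 1-hour gap → hour 9). The latest of these is hour 9, so the security scan runs hour 9 to 9 + 3 = hour 12.
For production deploy: the security scan (finishes hour 12); canary rollout (finishes hour 7, plus 1-hour gap → hour 8). Taking the maximum gives a start of hour 12, and it finishes at 12 + 6 = hour 18.
Post-deploy verification cannot begin until production deploy (finishes hour 18). It runs from hour 18 to 18 + 3 = hour 21.
Every task is finished by hour 21, which is no later than the deadline of 25, so the schedule is feasible.

Yes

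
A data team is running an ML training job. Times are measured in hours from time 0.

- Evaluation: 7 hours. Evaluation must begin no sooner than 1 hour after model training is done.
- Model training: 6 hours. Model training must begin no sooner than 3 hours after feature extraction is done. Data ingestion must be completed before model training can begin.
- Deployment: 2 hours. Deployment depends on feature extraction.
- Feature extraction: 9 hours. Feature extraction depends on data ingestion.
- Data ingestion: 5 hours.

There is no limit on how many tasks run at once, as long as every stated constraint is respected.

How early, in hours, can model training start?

17

Nothing blocks data ingestion, so it runs from hour 0 to hour 5.
Feature extraction cannot begin until data ingestion (finishes hour 5). It runs from hour 5 to 5 + 9 = hour 14.
Model training waits on feature extraction (finishes hour 14, plus 3-hour gap → hour 17); data ingestion (finishes hour 5). The latest of these is hour 17, which is the earliest model training can start.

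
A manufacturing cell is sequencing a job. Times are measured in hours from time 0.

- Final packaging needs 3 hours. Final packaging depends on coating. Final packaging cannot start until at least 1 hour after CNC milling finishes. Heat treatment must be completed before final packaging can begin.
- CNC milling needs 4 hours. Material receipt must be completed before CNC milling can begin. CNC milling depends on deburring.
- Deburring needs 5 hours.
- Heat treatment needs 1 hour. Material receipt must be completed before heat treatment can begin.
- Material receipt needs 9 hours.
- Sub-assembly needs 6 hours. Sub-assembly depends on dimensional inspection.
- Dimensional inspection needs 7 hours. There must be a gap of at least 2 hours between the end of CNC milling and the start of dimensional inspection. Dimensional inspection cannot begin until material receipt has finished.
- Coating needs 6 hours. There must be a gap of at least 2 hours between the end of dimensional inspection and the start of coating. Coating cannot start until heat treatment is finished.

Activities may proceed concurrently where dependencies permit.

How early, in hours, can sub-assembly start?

Deburring can start immediately at hour 0; it finishes at hour 5.
Material receipt can start immediately at hour 0; it finishes at hour 9.
CNC milling has to wait for material receipt (finishes hour 9); deburring (finishes hour 5). The latest of these is hour 9, so CNC milling runs hour 9 to 9 + 4 = hour 13.
For dimensional inspection: CNC milling (finishes hour 13, plus 2-hour gap → hour 15); material receipt (finishes hour 9). Taking the maximum gives a start of hour 15, and it finishes at 15 + 7 = hour 22.
Sub-assembly waits on dimensional inspection (finishes hour 22), so the earliest it can start is hour 22.

22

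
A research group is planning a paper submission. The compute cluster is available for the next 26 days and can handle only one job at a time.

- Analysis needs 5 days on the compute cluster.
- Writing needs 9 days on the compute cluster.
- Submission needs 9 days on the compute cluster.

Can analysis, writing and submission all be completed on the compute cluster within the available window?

Running back to back, the jobs need 5 + 9 + 9 = 23 days on the compute cluster.
Since 23 ≤ 26, they fit within the window.

Yes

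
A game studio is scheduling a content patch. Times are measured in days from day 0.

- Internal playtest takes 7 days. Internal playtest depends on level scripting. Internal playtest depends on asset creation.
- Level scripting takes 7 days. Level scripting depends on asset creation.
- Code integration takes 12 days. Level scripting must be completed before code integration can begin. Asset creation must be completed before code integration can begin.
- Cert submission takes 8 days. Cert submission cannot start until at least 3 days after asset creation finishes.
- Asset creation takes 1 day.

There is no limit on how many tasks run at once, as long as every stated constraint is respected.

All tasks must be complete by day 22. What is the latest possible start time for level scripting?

Code integration must finish by day 22; it takes 12 days, so it must start by 22 − 12 = day 10.
To finish by day 22, internal playtest (duration 7) must start no later than day 15.
Level scripting must finish in time for code integration (must start by day 10); internal playtest (must start by day 15). The tightest is day 10, so level scripting must start by 10 − 7 = day 3.

3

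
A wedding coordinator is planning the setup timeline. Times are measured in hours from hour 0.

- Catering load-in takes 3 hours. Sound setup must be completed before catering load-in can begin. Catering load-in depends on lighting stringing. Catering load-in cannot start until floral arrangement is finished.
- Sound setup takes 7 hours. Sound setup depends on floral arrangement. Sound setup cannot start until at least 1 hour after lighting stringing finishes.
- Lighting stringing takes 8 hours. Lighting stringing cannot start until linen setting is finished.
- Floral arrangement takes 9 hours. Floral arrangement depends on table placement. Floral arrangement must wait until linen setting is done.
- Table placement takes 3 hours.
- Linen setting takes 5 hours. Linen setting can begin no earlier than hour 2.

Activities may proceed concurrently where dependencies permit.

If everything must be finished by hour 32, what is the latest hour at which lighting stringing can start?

13

Nothing follows catering load-in; the deadline of hour 32 is its only limit. It must start by 32 − 3 = hour 29.
Sound setup has to be done before catering load-in (must start by hour 29). That means finishing by hour 29, i.e. starting by 29 − 7 = hour 22.
Lighting stringing feeds sound setup (must start by hour 22, minus 1-hour gap → hour 21); catering load-in (must start by hour 29). Taking the minimum, lighting stringing must finish by hour 21 and start by 21 − 8 = hour 13.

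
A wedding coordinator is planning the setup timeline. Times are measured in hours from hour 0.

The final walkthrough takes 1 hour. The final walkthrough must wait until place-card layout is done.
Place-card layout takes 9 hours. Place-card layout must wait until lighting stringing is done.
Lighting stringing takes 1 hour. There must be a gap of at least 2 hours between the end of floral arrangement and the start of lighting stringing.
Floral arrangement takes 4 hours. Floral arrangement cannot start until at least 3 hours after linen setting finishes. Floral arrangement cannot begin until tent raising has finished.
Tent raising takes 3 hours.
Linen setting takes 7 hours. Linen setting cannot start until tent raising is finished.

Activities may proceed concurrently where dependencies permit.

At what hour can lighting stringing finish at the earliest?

Tent raising can start immediately at hour 0; it finishes at hour 3.
Linen setting waits on tent raising (finishes hour 3), so it starts at hour 3 and finishes at 3 + 7 = hour 10.
For floral arrangement: linen setting (finishes hour 10, plus 3-hour gap → hour 13); tent raising (finishes hour 3). Taking the maximum gives a start of hour 13, and it finishes at 13 + 4 = hour 17.
Lighting stringing waits on floral arrangement (finishes hour 17, plus 2-hour gap → hour 19), so it starts at hour 19 and finishes at 19 + 1 = hour 20.

20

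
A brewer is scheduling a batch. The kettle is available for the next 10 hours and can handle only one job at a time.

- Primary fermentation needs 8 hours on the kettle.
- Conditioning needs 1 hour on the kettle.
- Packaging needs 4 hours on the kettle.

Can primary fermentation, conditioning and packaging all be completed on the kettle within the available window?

Running back to back, the jobs need 8 + 1 + 4 = 13 hours on the kettle.
Since 13 > 10, they cannot all fit.

No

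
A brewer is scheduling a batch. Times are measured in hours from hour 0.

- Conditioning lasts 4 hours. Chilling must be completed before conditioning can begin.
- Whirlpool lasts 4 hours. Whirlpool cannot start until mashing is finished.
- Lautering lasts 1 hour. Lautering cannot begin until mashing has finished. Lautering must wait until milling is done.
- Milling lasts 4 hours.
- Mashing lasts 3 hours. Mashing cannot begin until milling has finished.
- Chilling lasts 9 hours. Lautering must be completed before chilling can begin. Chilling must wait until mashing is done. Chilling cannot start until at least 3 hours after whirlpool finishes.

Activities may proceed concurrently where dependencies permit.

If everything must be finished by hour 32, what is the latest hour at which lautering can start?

18

Conditioning has no dependents, so it just needs to finish by hour 32. Starting by 32 − 4 = hour 28 achieves that.
Since conditioning (must start by hour 28) depends on it, chilling must finish by hour 28. Backing off its 9-hour duration gives a latest start of hour 19.
Lautering has to be done before chilling (must start by hour 19). That means finishing by hour 19, i.e. starting by 19 − 1 = hour 18.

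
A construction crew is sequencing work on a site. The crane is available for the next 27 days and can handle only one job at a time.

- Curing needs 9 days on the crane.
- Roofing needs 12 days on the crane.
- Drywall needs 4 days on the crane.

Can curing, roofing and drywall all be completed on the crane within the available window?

Running back to back, the jobs need 9 + 12 + 4 = 25 days on the crane.
Since 25 ≤ 27, they fit within the window.

Yes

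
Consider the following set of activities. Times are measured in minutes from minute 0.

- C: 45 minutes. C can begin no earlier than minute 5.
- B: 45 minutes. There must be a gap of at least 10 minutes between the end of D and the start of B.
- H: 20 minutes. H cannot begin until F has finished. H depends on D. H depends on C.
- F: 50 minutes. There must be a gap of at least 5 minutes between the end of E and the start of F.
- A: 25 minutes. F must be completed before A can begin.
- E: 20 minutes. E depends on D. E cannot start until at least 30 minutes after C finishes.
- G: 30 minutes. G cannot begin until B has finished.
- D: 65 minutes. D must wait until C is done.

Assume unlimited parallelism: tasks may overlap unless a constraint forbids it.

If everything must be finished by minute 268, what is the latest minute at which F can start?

193

Nothing follows A; the deadline of minute 268 is its only limit. It must start by 268 − 25 = minute 243.
Nothing follows H; the deadline of minute 268 is its only limit. It must start by 268 − 20 = minute 248.
F feeds A (must start by minute 243); H (must start by minute 248). Taking the minimum, F must finish by minute 243 and start by 243 − 50 = minute 193.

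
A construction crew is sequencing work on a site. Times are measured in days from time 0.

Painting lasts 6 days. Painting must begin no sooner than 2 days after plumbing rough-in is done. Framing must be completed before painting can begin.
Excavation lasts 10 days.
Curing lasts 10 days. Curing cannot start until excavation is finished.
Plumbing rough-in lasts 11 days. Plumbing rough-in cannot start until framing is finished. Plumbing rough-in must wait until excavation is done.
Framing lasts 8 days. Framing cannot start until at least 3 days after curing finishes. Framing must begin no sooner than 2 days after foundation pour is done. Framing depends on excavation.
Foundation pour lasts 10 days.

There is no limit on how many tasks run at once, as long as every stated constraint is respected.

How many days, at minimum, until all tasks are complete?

50

Foundation pour has no prerequisites, so it starts at day 0 and finishes at day 10.
Excavation can start immediately at day 0; it finishes at day 10.
After excavation (finishes day 10), curing can start at day 10 and finishes at day 20.
Framing has to wait for curing (finishes day 20, plus 3-day gap → day 23); foundation pour (finishes day 10, plus 2-day gap → day 12); excavation (finishes day 10). The latest of these is day 23, so framing runs day 23 to 23 + 8 = day 31.
Plumbing rough-in cannot start until framing (finishes day 31); excavation (finishes day 10). The controlling bound is day 31, so plumbing rough-in finishes at 31 + 11 = day 42.
For painting: plumbing rough-in (finishes day 42, plus 2-day gap → day 44); framing (finishes day 31). Taking the maximum gives a start of day 44, and it finishes at 44 + 6 = day 50.
All tasks are finished once the last one completes. Finish times: Excavation at 10, Foundation pour at 10, Curing at 20, Framing at 31, Plumbing rough-in at 42, Painting at 50. The latest is day 50.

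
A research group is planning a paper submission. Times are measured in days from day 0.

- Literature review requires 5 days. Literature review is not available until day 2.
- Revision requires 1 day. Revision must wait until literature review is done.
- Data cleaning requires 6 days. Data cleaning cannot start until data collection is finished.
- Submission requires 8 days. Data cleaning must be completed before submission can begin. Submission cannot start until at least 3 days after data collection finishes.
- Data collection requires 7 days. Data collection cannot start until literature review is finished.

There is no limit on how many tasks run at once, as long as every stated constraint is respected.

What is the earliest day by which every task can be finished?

Literature review waits on its own release at day 2, so it starts at day 2 and finishes at 2 + 5 = day 7.
Revision cannot begin until literature review (finishes day 7). It runs from day 7 to 7 + 1 = day 8.
Data collection waits on literature review (finishes day 7), so it starts at day 7 and finishes at 7 + 7 = day 14.
Data cleaning waits on data collection (finishes day 14), so it starts at day 14 and finishes at 14 + 6 = day 20.
For submission: data cleaning (finishes day 20); data collection (finishes day 14, plus 3-day gap → day 17). Taking the maximum gives a start of day 20, and it finishes at 20 + 8 = day 28.
All tasks are finished once the last one completes. Finish times: Literature review at 7, Data collection at 14, Data cleaning at 20, Revision at 8, Submission at 28. The latest is day 28.

28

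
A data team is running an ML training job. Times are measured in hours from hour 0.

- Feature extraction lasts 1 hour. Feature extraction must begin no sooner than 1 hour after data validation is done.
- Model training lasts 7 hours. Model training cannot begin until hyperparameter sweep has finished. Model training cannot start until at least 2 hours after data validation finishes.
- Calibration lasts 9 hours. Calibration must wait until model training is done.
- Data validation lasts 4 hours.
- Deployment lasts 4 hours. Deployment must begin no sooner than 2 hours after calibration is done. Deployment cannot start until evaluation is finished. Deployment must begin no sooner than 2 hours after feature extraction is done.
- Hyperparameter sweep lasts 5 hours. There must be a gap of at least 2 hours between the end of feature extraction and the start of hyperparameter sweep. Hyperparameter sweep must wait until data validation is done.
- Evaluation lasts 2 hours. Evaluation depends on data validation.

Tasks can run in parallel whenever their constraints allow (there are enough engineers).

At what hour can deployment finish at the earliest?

35

Data validation has no prerequisites, so it starts at hour 0 and finishes at hour 4.
After data validation (finishes hour 4), evaluation can start at hour 4 and finishes at hour 6.
Feature extraction cannot begin until data validation (finishes hour 4, plus 1-hour gap → hour 5). It runs from hour 5 to 5 + 1 = hour 6.
Hyperparameter sweep has to wait for feature extraction (finishes hour 6, plus 2-hour gap → hour 8); data validation (finishes hour 4). The latest of these is hour 8, so hyperparameter sweep runs hour 8 to 8 + 5 = hour 13.
Model training has to wait for hyperparameter sweep (finishes hour 13); data validation (finishes hour 4, plus 2-hour gap → hour 6). The latest of these is hour 13, so model training runs hour 13 to 13 + 7 = hour 20.
Calibration cannot begin until model training (finishes hour 20). It runs from hour 20 to 20 + 9 = hour 29.
Deployment cannot start until calibration (finishes hour 29, plus 2-hour gap → hour 31); evaluation (finishes hour 6); feature extraction (finishes hour 6, plus 2-hour gap → hour 8). The controlling bound is hour 31, so deployment finishes at 31 + 4 = hour 35.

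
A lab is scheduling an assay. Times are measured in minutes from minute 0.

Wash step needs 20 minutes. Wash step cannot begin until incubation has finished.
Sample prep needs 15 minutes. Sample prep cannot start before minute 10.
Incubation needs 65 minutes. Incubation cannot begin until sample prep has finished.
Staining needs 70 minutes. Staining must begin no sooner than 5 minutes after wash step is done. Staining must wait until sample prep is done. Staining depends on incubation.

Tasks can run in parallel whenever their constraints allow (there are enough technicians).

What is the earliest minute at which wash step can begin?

90

Sample prep waits on its own release at minute 10, so it starts at minute 10 and finishes at 10 + 15 = minute 25.
Incubation waits on sample prep (finishes minute 25), so it starts at minute 25 and finishes at 25 + 65 = minute 90.
Wash step waits on incubation (finishes minute 90), so the earliest it can start is minute 90.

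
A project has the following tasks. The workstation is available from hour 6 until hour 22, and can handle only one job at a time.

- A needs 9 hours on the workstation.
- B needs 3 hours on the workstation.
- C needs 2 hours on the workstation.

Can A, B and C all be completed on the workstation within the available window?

The workstation window is 22 − 6 = 16 hours.
Running back to back, the jobs need 9 + 3 + 2 = 14 hours on the workstation.
Since 14 ≤ 16, they fit within the window.

Yes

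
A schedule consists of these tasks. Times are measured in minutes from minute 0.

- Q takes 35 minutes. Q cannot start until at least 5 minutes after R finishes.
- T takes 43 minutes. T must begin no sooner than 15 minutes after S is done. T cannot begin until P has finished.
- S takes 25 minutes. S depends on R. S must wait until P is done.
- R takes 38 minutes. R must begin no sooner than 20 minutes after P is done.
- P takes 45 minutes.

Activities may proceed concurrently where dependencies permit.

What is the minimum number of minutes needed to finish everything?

P can start immediately at minute 0; it finishes at minute 45.
R waits on P (finishes minute 45, plus 20-minute gap → minute 65), so it starts at minute 65 and finishes at 65 + 38 = minute 103.
S needs all of R (finishes minute 103); P (finishes minute 45). That puts its earliest start at minute 103; it finishes at 103 + 25 = minute 128.
T cannot start until S (finishes minute 128, plus 15-minute gap → minute 143); P (finishes minute 45). The controlling bound is minute 143, so T finishes at 143 + 43 = minute 186.
Q waits on R (finishes minute 103, plus 5-minute gap → minute 108), so it starts at minute 108 and finishes at 108 + 35 = minute 143.
All tasks are finished once the last one completes. Finish times: P at 45, Q at 143, R at 103, S at 128, T at 186. The latest is minute 186.

186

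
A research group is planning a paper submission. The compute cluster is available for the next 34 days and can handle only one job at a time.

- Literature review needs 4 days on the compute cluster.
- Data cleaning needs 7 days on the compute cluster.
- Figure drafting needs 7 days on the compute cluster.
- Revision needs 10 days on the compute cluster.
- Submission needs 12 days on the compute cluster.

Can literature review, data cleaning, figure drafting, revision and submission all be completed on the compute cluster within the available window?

No

Running back to back, the jobs need 4 + 7 + 7 + 10 + 12 = 40 days on the compute cluster.
Since 40 > 34, they cannot all fit.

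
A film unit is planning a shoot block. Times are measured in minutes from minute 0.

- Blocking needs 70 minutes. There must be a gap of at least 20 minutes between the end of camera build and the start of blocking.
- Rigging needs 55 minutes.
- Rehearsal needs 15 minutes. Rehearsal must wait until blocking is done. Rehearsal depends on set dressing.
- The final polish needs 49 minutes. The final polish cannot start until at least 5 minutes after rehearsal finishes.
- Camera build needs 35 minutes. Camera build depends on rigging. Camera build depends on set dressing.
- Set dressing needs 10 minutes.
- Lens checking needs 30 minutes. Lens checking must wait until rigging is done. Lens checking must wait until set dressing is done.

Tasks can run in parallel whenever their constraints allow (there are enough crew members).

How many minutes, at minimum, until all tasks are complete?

Nothing blocks set dressing, so it runs from minute 0 to minute 10.
Rigging has no prerequisites, so it starts at minute 0 and finishes at minute 55.
Lens checking cannot start until rigging (finishes minute 55); set dressing (finishes minute 10). The controlling bound is minute 55, so lens checking finishes at 55 + 30 = minute 85.
Camera build needs all of rigging (finishes minute 55); set dressing (finishes minute 10). That puts its earliest start at minute 55; it finishes at 55 + 35 = minute 90.
After camera build (finishes minute 90, plus 20-minute gap → minute 110), blocking can start at minute 110 and finishes at minute 180.
For rehearsal: blocking (finishes minute 180); set dressing (finishes minute 10). Taking the maximum gives a start of minute 180, and it finishes at 180 + 15 = minute 195.
The final polish waits on rehearsal (finishes minute 195, plus 5-minute gap → minute 200), so it starts at minute 200 and finishes at 200 + 49 = minute 249.
All tasks are finished once the last one completes. Finish times: Rigging at 55, Set dressing at 10, Camera build at 90, Lens checking at 85, Blocking at 180, Rehearsal at 195, The final polish at 249. The latest is minute 249.

249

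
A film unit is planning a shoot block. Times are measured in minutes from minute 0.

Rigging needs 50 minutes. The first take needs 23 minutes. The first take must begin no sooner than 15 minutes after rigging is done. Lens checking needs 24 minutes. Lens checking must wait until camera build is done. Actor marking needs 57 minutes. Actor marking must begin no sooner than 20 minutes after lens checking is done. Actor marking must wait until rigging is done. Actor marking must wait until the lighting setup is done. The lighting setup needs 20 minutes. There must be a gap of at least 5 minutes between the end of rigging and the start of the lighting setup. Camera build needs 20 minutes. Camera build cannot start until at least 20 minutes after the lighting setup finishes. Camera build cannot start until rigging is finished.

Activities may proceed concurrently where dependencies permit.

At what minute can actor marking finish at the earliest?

Rigging has no prerequisites, so it starts at minute 0 and finishes at minute 50.
After rigging (finishes minute 50, plus 5-minute gap → minute 55), the lighting setup can start at minute 55 and finishes at minute 75.
Camera build needs all of the lighting setup (finishes minute 75, plus 20-minute gap → minute 95); rigging (finishes minute 50). That puts its earliest start at minute 95; it finishes at 95 + 20 = minute 115.
After camera build (finishes minute 115), lens checking can start at minute 115 and finishes at minute 139.
Actor marking needs all of lens checking (finishes minute 139, plus 20-minute gap → minute 159); rigging (finishes minute 50); the lighting setup (finishes minute 75). That puts its earliest start at minute 159; it finishes at 159 + 57 = minute 216.

216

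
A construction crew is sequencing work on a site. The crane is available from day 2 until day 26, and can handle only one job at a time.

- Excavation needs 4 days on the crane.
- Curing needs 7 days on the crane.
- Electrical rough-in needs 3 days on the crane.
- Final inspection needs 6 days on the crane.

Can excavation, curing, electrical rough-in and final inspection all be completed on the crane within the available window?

The crane window is 26 − 2 = 24 days.
Running back to back, the jobs need 4 + 7 + 3 + 6 = 20 days on the crane.
Since 20 ≤ 24, they fit within the window.

Yes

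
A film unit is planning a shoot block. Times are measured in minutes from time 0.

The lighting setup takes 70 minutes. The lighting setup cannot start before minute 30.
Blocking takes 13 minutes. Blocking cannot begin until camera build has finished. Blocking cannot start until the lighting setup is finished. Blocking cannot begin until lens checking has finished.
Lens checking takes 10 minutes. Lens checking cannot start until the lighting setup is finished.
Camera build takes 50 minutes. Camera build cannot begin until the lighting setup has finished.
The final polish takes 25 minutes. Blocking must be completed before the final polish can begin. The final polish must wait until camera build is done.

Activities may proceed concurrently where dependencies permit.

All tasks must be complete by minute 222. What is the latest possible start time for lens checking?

174

To finish by minute 222, the final polish (duration 25) must start no later than minute 197.
Blocking must finish before the final polish (must start by minute 197). With a 13-minute duration, blocking must start by 197 − 13 = minute 184.
Lens checking has to be done before blocking (must start by minute 184). That means finishing by minute 184, i.e. starting by 184 − 10 = minute 174.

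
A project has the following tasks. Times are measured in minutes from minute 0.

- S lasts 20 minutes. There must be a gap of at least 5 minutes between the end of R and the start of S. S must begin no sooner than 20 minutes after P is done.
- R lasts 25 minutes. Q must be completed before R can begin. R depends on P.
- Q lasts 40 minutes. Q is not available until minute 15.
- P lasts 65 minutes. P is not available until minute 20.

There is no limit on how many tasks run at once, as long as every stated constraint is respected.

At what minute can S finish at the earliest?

135

Q waits on its own release at minute 15, so it starts at minute 15 and finishes at 15 + 40 = minute 55.
P cannot begin until its own release at minute 20. It runs from minute 20 to 20 + 65 = minute 85.
R cannot start until Q (finishes minute 55); P (finishes minute 85). The controlling bound is minute 85, so R finishes at 85 + 25 = minute 110.
S cannot start until R (finishes minute 110, plus 5-minute gap → minute 115); P (finishes minute 85, plus 20-minute gap → minute 105). The controlling bound is minute 115, so S finishes at 115 + 20 = minute 135.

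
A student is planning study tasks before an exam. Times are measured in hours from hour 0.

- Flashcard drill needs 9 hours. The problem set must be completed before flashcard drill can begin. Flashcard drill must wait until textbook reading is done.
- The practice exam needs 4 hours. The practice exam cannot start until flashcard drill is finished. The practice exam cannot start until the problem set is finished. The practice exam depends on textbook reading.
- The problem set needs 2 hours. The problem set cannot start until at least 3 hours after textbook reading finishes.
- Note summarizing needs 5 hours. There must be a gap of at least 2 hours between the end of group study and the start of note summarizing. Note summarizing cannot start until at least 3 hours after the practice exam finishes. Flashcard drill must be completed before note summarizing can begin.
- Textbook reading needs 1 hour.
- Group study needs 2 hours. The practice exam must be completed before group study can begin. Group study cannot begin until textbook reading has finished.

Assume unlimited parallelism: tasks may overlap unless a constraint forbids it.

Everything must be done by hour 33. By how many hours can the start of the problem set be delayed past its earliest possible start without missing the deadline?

Textbook reading has no prerequisites, so it starts at hour 0 and finishes at hour 1.
The problem set cannot begin until textbook reading (finishes hour 1, plus 3-hour gap → hour 4). It runs from hour 4 to 4 + 2 = hour 6.

Working backward from the deadline:
Note summarizing has no dependents, so it just needs to finish by hour 33. Starting by 33 − 5 = hour 28 achieves that.
Since note summarizing (must start by hour 28, minus 2-hour gap → hour 26) depends on it, group study must finish by hour 26. Backing off its 2-hour duration gives a latest start of hour 24.
For the practice exam: group study (must start by hour 24); note summarizing (must start by hour 28, minus 3-hour gap → hour 25). The most restrictive is hour 24; with a 4-hour duration, the practice exam must start by hour 20.
Flashcard drill feeds the practice exam (must start by hour 20); note summarizing (must start by hour 28). Taking the minimum, flashcard drill must finish by hour 20 and start by 20 − 9 = hour 11.
The problem set has several dependents: flashcard drill (must start by hour 11); the practice exam (must start by hour 20). The earliest of those limits is hour 11, so the problem set must start by 11 − 2 = hour 9.
So the problem set can start as early as hour 4 and as late as hour 9, giving 9 − 4 = 5 hours of slack.

5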